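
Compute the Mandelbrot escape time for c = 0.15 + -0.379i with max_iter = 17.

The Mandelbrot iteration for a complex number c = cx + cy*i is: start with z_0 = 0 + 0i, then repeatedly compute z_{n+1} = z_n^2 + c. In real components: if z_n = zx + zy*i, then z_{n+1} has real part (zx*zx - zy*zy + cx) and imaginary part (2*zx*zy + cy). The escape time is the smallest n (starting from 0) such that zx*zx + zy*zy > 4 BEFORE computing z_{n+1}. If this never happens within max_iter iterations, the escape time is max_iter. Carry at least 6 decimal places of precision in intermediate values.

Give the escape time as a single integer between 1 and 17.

Answer: 17

Derivation:
z_0 = 0 + 0i, c = 0.1500 + -0.3790i
Iter 1: z = 0.1500 + -0.3790i, |z|^2 = 0.1661
Iter 2: z = 0.0289 + -0.4927i, |z|^2 = 0.2436
Iter 3: z = -0.0919 + -0.4074i, |z|^2 = 0.1745
Iter 4: z = -0.0076 + -0.3041i, |z|^2 = 0.0925
Iter 5: z = 0.0576 + -0.3744i, |z|^2 = 0.1435
Iter 6: z = 0.0131 + -0.4221i, |z|^2 = 0.1784
Iter 7: z = -0.0280 + -0.3901i, |z|^2 = 0.1530
Iter 8: z = -0.0014 + -0.3571i, |z|^2 = 0.1276
Iter 9: z = 0.0224 + -0.3780i, |z|^2 = 0.1434
Iter 10: z = 0.0076 + -0.3960i, |z|^2 = 0.1569
Iter 11: z = -0.0067 + -0.3850i, |z|^2 = 0.1483
Iter 12: z = 0.0018 + -0.3738i, |z|^2 = 0.1397
Iter 13: z = 0.0103 + -0.3803i, |z|^2 = 0.1448
Iter 14: z = 0.0054 + -0.3868i, |z|^2 = 0.1497
Iter 15: z = 0.0004 + -0.3832i, |z|^2 = 0.1469
Iter 16: z = 0.0031 + -0.3793i, |z|^2 = 0.1439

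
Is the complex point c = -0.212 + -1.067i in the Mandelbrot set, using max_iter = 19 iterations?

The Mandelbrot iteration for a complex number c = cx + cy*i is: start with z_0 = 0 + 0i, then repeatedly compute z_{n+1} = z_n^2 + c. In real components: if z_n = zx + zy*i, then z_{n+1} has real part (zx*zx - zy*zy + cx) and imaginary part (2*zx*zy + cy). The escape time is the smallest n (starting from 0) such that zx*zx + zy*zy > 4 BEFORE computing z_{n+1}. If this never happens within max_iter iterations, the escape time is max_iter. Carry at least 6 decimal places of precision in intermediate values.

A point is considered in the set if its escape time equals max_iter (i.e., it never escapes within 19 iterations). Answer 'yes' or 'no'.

Answer: no

Derivation:
z_0 = 0 + 0i, c = -0.2120 + -1.0670i
Iter 1: z = -0.2120 + -1.0670i, |z|^2 = 1.1834
Iter 2: z = -1.3055 + -0.6146i, |z|^2 = 2.0822
Iter 3: z = 1.1147 + 0.5378i, |z|^2 = 1.5318
Iter 4: z = 0.7414 + 0.1319i, |z|^2 = 0.5671
Iter 5: z = 0.3203 + -0.8714i, |z|^2 = 0.8620
Iter 6: z = -0.8688 + -1.6253i, |z|^2 = 3.3962
Iter 7: z = -2.0987 + 1.7569i, |z|^2 = 7.4915
Escaped at iteration 7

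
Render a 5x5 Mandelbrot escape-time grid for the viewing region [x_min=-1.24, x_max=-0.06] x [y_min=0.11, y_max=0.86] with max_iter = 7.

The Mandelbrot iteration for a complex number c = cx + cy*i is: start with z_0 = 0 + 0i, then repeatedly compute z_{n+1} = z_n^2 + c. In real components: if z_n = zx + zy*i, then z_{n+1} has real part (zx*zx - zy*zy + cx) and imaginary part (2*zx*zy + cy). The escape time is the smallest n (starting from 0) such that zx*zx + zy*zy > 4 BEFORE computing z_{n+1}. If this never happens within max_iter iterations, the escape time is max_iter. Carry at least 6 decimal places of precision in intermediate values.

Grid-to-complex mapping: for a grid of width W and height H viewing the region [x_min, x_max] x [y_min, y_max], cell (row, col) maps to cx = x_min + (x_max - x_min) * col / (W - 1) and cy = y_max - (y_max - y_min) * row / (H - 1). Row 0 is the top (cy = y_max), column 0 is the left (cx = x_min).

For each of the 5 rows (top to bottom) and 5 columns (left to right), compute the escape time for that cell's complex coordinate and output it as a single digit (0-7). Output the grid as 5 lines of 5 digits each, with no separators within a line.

Answer: 33467
34777
55777
77777
77777

Derivation:
(row=0, col=0): c = -1.2400 + 0.8600i → escape time 3
(row=0, col=1): c = -0.9450 + 0.8600i → escape time 3
(row=0, col=2): c = -0.6500 + 0.8600i → escape time 4
(row=0, col=3): c = -0.3550 + 0.8600i → escape time 6
(row=0, col=4): c = -0.0600 + 0.8600i → escape time 7
(row=1, col=0): c = -1.2400 + 0.6725i → escape time 3
(row=1, col=1): c = -0.9450 + 0.6725i → escape time 4
(row=1, col=2): c = -0.6500 + 0.6725i → escape time 7
(row=1, col=3): c = -0.3550 + 0.6725i → escape time 7
(row=1, col=4): c = -0.0600 + 0.6725i → escape time 7
(row=2, col=0): c = -1.2400 + 0.4850i → escape time 5
(row=2, col=1): c = -0.9450 + 0.4850i → escape time 5
(row=2, col=2): c = -0.6500 + 0.4850i → escape time 7
(row=2, col=3): c = -0.3550 + 0.4850i → escape time 7
(row=2, col=4): c = -0.0600 + 0.4850i → escape time 7
(row=3, col=0): c = -1.2400 + 0.2975i → escape time 7
(row=3, col=1): c = -0.9450 + 0.2975i → escape time 7
(row=3, col=2): c = -0.6500 + 0.2975i → escape time 7
(row=3, col=3): c = -0.3550 + 0.2975i → escape time 7
(row=3, col=4): c = -0.0600 + 0.2975i → escape time 7
(row=4, col=0): c = -1.2400 + 0.1100i → escape time 7
(row=4, col=1): c = -0.9450 + 0.1100i → escape time 7
(row=4, col=2): c = -0.6500 + 0.1100i → escape time 7
(row=4, col=3): c = -0.3550 + 0.1100i → escape time 7
(row=4, col=4): c = -0.0600 + 0.1100i → escape time 7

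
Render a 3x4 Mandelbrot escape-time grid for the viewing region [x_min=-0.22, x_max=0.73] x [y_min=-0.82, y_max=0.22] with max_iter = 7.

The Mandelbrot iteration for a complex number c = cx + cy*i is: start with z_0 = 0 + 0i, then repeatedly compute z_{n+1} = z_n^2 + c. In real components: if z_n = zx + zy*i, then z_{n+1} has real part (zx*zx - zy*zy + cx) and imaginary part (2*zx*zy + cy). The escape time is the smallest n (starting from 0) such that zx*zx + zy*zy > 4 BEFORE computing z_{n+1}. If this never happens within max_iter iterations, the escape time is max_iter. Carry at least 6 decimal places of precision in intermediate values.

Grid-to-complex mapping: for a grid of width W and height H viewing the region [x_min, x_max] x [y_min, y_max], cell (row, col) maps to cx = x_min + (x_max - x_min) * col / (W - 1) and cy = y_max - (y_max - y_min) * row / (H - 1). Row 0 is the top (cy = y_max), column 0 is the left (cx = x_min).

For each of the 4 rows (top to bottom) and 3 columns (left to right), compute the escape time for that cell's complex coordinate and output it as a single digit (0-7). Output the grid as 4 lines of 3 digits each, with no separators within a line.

(row=0, col=0): c = -0.2200 + 0.2200i → escape time 7
(row=0, col=1): c = 0.2550 + 0.2200i → escape time 7
(row=0, col=2): c = 0.7300 + 0.2200i → escape time 3
(row=1, col=0): c = -0.2200 + -0.1267i → escape time 7
(row=1, col=1): c = 0.2550 + -0.1267i → escape time 7
(row=1, col=2): c = 0.7300 + -0.1267i → escape time 3
(row=2, col=0): c = -0.2200 + -0.4733i → escape time 7
(row=2, col=1): c = 0.2550 + -0.4733i → escape time 7
(row=2, col=2): c = 0.7300 + -0.4733i → escape time 3
(row=3, col=0): c = -0.2200 + -0.8200i → escape time 7
(row=3, col=1): c = 0.2550 + -0.8200i → escape time 5
(row=3, col=2): c = 0.7300 + -0.8200i → escape time 2

Answer: 773
773
773
752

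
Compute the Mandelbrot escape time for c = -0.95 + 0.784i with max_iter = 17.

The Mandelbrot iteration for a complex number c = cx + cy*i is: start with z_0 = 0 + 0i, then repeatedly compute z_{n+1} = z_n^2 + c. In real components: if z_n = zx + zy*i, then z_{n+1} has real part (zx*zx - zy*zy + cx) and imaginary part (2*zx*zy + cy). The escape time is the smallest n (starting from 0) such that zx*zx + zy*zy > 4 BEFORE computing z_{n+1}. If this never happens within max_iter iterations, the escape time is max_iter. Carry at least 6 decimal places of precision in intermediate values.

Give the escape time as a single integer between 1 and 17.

z_0 = 0 + 0i, c = -0.9500 + 0.7840i
Iter 1: z = -0.9500 + 0.7840i, |z|^2 = 1.5172
Iter 2: z = -0.6622 + -0.7056i, |z|^2 = 0.9363
Iter 3: z = -1.0094 + 1.7184i, |z|^2 = 3.9719
Iter 4: z = -2.8841 + -2.6852i, |z|^2 = 15.5285
Escaped at iteration 4

Answer: 4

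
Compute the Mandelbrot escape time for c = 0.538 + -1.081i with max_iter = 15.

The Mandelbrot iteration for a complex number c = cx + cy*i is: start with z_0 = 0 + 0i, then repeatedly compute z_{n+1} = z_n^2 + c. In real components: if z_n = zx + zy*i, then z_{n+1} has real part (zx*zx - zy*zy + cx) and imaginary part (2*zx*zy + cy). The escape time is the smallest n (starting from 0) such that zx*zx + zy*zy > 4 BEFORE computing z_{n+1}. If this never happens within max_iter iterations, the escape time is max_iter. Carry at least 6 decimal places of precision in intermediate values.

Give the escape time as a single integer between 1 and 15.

z_0 = 0 + 0i, c = 0.5380 + -1.0810i
Iter 1: z = 0.5380 + -1.0810i, |z|^2 = 1.4580
Iter 2: z = -0.3411 + -2.2442i, |z|^2 = 5.1526
Escaped at iteration 2

Answer: 2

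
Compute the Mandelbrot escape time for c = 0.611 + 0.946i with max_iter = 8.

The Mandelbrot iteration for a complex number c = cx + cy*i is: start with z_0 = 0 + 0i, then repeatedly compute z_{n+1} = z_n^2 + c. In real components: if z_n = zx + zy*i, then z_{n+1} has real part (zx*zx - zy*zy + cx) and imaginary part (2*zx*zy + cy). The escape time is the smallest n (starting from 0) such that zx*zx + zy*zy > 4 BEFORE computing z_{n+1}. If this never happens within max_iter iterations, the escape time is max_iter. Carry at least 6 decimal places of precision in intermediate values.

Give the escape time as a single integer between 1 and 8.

Answer: 2

Derivation:
z_0 = 0 + 0i, c = 0.6110 + 0.9460i
Iter 1: z = 0.6110 + 0.9460i, |z|^2 = 1.2682
Iter 2: z = 0.0894 + 2.1020i, |z|^2 = 4.4264
Escaped at iteration 2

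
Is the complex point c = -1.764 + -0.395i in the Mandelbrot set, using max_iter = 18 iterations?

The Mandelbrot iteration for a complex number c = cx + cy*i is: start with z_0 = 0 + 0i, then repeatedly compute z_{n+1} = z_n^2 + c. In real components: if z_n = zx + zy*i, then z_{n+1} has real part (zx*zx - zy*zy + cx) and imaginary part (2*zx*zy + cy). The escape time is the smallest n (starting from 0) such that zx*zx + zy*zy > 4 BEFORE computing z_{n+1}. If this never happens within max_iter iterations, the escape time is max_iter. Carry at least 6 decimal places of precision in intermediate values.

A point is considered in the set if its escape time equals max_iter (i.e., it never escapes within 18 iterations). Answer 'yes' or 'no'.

z_0 = 0 + 0i, c = -1.7640 + -0.3950i
Iter 1: z = -1.7640 + -0.3950i, |z|^2 = 3.2677
Iter 2: z = 1.1917 + 0.9986i, |z|^2 = 2.4172
Iter 3: z = -1.3410 + 1.9849i, |z|^2 = 5.7383
Escaped at iteration 3

Answer: no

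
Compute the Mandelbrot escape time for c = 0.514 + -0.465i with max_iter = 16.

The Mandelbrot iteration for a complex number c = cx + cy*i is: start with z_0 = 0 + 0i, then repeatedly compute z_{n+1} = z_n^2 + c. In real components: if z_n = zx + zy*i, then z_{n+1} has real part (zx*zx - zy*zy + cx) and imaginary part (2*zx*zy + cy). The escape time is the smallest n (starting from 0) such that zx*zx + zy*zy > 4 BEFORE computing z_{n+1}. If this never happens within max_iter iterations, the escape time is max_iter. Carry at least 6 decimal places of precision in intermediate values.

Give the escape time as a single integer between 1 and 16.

Answer: 5

Derivation:
z_0 = 0 + 0i, c = 0.5140 + -0.4650i
Iter 1: z = 0.5140 + -0.4650i, |z|^2 = 0.4804
Iter 2: z = 0.5620 + -0.9430i, |z|^2 = 1.2051
Iter 3: z = -0.0595 + -1.5249i, |z|^2 = 2.3289
Iter 4: z = -1.8078 + -0.2836i, |z|^2 = 3.3485
Iter 5: z = 3.7016 + 0.5604i, |z|^2 = 14.0162
Escaped at iteration 5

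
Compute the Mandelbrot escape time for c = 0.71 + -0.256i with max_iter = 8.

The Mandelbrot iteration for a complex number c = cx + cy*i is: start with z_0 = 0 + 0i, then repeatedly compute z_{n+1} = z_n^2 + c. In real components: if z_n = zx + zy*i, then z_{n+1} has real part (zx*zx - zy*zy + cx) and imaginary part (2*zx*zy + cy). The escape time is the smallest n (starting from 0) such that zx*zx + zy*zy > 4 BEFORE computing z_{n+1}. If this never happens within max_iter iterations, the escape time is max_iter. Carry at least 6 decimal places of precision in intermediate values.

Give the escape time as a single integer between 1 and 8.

Answer: 3

Derivation:
z_0 = 0 + 0i, c = 0.7100 + -0.2560i
Iter 1: z = 0.7100 + -0.2560i, |z|^2 = 0.5696
Iter 2: z = 1.1486 + -0.6195i, |z|^2 = 1.7030
Iter 3: z = 1.6454 + -1.6791i, |z|^2 = 5.5268
Escaped at iteration 3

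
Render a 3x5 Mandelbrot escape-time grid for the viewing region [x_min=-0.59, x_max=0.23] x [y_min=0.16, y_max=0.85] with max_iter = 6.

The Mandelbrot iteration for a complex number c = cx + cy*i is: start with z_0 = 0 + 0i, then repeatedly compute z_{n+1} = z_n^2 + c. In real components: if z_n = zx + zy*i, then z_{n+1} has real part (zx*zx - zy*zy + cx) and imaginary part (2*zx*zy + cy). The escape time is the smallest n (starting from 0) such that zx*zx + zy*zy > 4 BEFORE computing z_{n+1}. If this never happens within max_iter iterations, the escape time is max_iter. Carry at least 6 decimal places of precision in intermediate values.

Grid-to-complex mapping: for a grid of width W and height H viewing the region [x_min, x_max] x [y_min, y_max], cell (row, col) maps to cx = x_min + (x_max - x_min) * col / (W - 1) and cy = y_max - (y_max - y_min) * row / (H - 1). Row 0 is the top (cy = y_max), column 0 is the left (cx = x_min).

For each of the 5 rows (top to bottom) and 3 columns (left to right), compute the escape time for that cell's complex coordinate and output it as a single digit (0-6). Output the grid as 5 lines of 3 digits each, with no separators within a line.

(row=0, col=0): c = -0.5900 + 0.8500i → escape time 4
(row=0, col=1): c = -0.1800 + 0.8500i → escape time 6
(row=0, col=2): c = 0.2300 + 0.8500i → escape time 5
(row=1, col=0): c = -0.5900 + 0.6775i → escape time 6
(row=1, col=1): c = -0.1800 + 0.6775i → escape time 6
(row=1, col=2): c = 0.2300 + 0.6775i → escape time 6
(row=2, col=0): c = -0.5900 + 0.5050i → escape time 6
(row=2, col=1): c = -0.1800 + 0.5050i → escape time 6
(row=2, col=2): c = 0.2300 + 0.5050i → escape time 6
(row=3, col=0): c = -0.5900 + 0.3325i → escape time 6
(row=3, col=1): c = -0.1800 + 0.3325i → escape time 6
(row=3, col=2): c = 0.2300 + 0.3325i → escape time 6
(row=4, col=0): c = -0.5900 + 0.1600i → escape time 6
(row=4, col=1): c = -0.1800 + 0.1600i → escape time 6
(row=4, col=2): c = 0.2300 + 0.1600i → escape time 6

Answer: 465
666
666
666
666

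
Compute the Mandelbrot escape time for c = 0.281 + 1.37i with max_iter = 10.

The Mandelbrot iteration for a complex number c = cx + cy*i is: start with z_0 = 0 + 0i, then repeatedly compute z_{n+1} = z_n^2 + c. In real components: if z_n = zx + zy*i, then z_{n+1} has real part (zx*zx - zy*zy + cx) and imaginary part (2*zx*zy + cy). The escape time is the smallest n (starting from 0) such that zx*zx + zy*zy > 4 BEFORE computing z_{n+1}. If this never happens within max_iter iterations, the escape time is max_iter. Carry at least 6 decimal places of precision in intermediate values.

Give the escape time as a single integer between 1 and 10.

z_0 = 0 + 0i, c = 0.2810 + 1.3700i
Iter 1: z = 0.2810 + 1.3700i, |z|^2 = 1.9559
Iter 2: z = -1.5169 + 2.1399i, |z|^2 = 6.8804
Escaped at iteration 2

Answer: 2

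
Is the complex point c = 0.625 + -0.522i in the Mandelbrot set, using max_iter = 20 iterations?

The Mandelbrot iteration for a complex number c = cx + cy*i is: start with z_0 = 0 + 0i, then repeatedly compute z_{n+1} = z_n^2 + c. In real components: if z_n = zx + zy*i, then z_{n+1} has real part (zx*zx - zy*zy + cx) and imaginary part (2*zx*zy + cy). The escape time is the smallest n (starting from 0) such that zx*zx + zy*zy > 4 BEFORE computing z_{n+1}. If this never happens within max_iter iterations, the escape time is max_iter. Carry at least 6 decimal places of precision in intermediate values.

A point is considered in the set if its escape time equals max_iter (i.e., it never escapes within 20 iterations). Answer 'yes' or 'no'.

Answer: no

Derivation:
z_0 = 0 + 0i, c = 0.6250 + -0.5220i
Iter 1: z = 0.6250 + -0.5220i, |z|^2 = 0.6631
Iter 2: z = 0.7431 + -1.1745i, |z|^2 = 1.9317
Iter 3: z = -0.2022 + -2.2676i, |z|^2 = 5.1831
Escaped at iteration 3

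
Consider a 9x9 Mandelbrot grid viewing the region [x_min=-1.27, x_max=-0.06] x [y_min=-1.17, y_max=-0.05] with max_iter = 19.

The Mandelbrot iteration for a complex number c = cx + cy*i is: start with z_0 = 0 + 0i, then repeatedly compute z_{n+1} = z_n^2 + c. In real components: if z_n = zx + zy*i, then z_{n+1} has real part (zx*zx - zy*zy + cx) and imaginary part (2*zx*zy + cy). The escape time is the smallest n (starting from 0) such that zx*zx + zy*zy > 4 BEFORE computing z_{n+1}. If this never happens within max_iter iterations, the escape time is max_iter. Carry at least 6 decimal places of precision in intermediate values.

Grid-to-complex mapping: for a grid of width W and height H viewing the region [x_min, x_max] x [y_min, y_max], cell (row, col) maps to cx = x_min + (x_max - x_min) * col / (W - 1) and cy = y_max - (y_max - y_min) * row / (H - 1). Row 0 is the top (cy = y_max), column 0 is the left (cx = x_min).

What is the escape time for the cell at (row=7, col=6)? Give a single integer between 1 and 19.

Answer: 4

Derivation:
z_0 = 0 + 0i, c = -0.3625 + -1.0300i
Iter 1: z = -0.3625 + -1.0300i, |z|^2 = 1.1923
Iter 2: z = -1.2920 + -0.2832i, |z|^2 = 1.7495
Iter 3: z = 1.2265 + -0.2981i, |z|^2 = 1.5932
Iter 4: z = 1.0530 + -1.7612i, |z|^2 = 4.2107
Escaped at iteration 4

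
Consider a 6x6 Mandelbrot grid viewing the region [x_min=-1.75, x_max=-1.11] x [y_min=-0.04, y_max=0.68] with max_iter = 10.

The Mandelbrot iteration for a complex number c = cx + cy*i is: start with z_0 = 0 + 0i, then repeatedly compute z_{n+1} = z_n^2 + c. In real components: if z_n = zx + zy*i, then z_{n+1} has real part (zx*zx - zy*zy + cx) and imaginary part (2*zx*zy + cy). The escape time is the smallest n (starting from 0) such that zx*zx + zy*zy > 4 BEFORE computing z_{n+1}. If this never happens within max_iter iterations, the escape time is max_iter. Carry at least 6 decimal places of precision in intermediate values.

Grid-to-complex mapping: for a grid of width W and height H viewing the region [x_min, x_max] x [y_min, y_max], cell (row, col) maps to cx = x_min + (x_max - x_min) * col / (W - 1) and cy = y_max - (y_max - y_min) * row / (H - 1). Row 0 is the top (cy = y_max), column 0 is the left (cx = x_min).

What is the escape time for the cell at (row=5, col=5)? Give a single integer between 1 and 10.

z_0 = 0 + 0i, c = -1.1100 + -0.0400i
Iter 1: z = -1.1100 + -0.0400i, |z|^2 = 1.2337
Iter 2: z = 0.1205 + 0.0488i, |z|^2 = 0.0169
Iter 3: z = -1.0979 + -0.0282i, |z|^2 = 1.2061
Iter 4: z = 0.0945 + 0.0220i, |z|^2 = 0.0094
Iter 5: z = -1.1016 + -0.0358i, |z|^2 = 1.2147
Iter 6: z = 0.1021 + 0.0390i, |z|^2 = 0.0119
Iter 7: z = -1.1011 + -0.0320i, |z|^2 = 1.2134
Iter 8: z = 0.1014 + 0.0306i, |z|^2 = 0.0112
Iter 9: z = -1.1007 + -0.0338i, |z|^2 = 1.2126

Answer: 10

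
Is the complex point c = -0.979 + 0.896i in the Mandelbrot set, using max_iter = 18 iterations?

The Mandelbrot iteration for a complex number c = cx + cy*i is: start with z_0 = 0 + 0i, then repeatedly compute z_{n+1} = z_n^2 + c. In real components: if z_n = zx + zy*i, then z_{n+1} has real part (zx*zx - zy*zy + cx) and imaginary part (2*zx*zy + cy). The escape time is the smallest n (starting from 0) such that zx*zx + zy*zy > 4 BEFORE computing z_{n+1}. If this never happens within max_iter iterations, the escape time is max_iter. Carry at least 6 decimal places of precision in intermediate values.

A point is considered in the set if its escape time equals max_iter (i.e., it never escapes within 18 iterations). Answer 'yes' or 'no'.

Answer: no

Derivation:
z_0 = 0 + 0i, c = -0.9790 + 0.8960i
Iter 1: z = -0.9790 + 0.8960i, |z|^2 = 1.7613
Iter 2: z = -0.8234 + -0.8584i, |z|^2 = 1.4147
Iter 3: z = -1.0378 + 2.3095i, |z|^2 = 6.4110
Escaped at iteration 3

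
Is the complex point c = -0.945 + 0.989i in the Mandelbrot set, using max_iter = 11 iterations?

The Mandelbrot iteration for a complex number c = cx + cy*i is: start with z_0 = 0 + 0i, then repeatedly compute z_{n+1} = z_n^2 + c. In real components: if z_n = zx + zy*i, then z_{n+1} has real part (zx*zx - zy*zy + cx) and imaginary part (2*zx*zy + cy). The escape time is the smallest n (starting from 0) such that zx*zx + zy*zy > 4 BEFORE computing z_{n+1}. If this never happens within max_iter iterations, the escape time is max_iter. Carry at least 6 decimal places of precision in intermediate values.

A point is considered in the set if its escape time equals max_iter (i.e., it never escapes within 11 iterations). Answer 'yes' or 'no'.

z_0 = 0 + 0i, c = -0.9450 + 0.9890i
Iter 1: z = -0.9450 + 0.9890i, |z|^2 = 1.8711
Iter 2: z = -1.0301 + -0.8802i, |z|^2 = 1.8359
Iter 3: z = -0.6587 + 2.8024i, |z|^2 = 8.2873
Escaped at iteration 3

Answer: no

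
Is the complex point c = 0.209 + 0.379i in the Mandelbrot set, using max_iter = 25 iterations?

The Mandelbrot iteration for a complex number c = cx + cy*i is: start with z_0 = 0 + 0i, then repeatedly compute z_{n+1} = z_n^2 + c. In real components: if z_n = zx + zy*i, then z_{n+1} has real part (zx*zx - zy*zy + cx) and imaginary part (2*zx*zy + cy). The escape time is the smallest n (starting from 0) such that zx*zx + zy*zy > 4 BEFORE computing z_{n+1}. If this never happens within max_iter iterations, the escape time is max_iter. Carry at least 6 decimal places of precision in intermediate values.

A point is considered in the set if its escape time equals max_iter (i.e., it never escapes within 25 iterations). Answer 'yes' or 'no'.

z_0 = 0 + 0i, c = 0.2090 + 0.3790i
Iter 1: z = 0.2090 + 0.3790i, |z|^2 = 0.1873
Iter 2: z = 0.1090 + 0.5374i, |z|^2 = 0.3007
Iter 3: z = -0.0679 + 0.4962i, |z|^2 = 0.2508
Iter 4: z = -0.0326 + 0.3116i, |z|^2 = 0.0981
Iter 5: z = 0.1130 + 0.3587i, |z|^2 = 0.1414
Iter 6: z = 0.0931 + 0.4600i, |z|^2 = 0.2203
Iter 7: z = 0.0060 + 0.4647i, |z|^2 = 0.2160
Iter 8: z = -0.0069 + 0.3846i, |z|^2 = 0.1480
Iter 9: z = 0.0611 + 0.3737i, |z|^2 = 0.1434
Iter 10: z = 0.0731 + 0.4247i, |z|^2 = 0.1857
Iter 11: z = 0.0340 + 0.4411i, |z|^2 = 0.1957
Iter 12: z = 0.0156 + 0.4090i, |z|^2 = 0.1675
Iter 13: z = 0.0420 + 0.3918i, |z|^2 = 0.1552
Iter 14: z = 0.0573 + 0.4119i, |z|^2 = 0.1729
Iter 15: z = 0.0426 + 0.4262i, |z|^2 = 0.1835
Iter 16: z = 0.0292 + 0.4153i, |z|^2 = 0.1734
Iter 17: z = 0.0374 + 0.4032i, |z|^2 = 0.1640
Iter 18: z = 0.0478 + 0.4091i, |z|^2 = 0.1697
Iter 19: z = 0.0439 + 0.4181i, |z|^2 = 0.1767
Iter 20: z = 0.0361 + 0.4157i, |z|^2 = 0.1741
Iter 21: z = 0.0375 + 0.4090i, |z|^2 = 0.1687
Iter 22: z = 0.0431 + 0.4097i, |z|^2 = 0.1697
Iter 23: z = 0.0430 + 0.4143i, |z|^2 = 0.1735
Iter 24: z = 0.0392 + 0.4147i, |z|^2 = 0.1735
Did not escape in 25 iterations → in set

Answer: yes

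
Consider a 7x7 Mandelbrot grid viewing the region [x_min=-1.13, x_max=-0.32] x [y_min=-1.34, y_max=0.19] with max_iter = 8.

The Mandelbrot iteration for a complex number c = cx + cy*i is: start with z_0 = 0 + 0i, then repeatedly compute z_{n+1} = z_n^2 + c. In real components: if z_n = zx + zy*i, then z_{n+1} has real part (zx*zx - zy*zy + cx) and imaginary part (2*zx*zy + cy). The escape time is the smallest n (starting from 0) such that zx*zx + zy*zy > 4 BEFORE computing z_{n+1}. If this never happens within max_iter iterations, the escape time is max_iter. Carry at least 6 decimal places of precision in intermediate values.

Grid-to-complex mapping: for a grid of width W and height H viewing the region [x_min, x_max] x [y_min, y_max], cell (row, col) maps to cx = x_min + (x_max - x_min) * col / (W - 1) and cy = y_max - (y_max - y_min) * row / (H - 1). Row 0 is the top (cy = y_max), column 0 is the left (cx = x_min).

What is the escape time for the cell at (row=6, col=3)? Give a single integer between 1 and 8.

Answer: 2

Derivation:
z_0 = 0 + 0i, c = -0.7250 + -1.3400i
Iter 1: z = -0.7250 + -1.3400i, |z|^2 = 2.3212
Iter 2: z = -1.9950 + 0.6030i, |z|^2 = 4.3435
Escaped at iteration 2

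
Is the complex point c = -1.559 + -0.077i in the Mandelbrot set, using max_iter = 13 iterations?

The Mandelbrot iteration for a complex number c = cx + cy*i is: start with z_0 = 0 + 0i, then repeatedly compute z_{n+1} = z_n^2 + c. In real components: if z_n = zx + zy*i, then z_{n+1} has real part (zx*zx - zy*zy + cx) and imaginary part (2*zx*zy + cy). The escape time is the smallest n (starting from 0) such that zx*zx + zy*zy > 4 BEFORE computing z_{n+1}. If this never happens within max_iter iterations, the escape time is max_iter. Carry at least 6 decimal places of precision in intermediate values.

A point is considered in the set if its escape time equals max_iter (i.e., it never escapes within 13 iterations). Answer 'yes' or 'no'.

z_0 = 0 + 0i, c = -1.5590 + -0.0770i
Iter 1: z = -1.5590 + -0.0770i, |z|^2 = 2.4364
Iter 2: z = 0.8656 + 0.1631i, |z|^2 = 0.7758
Iter 3: z = -0.8364 + 0.2053i, |z|^2 = 0.7417
Iter 4: z = -0.9016 + -0.4205i, |z|^2 = 0.9896
Iter 5: z = -0.9230 + 0.6811i, |z|^2 = 1.3158
Iter 6: z = -1.1711 + -1.3344i, |z|^2 = 3.1520
Iter 7: z = -1.9681 + 3.0483i, |z|^2 = 13.1656
Escaped at iteration 7

Answer: no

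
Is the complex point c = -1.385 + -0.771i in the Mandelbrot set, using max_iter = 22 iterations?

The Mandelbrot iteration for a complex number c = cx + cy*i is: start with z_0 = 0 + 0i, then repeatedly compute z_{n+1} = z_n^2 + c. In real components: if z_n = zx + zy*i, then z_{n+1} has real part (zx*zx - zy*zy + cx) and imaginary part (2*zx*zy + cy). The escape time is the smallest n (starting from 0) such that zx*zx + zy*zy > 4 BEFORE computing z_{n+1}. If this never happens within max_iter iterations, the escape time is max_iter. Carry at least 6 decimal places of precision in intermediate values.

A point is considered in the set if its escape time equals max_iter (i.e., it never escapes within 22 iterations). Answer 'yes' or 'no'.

z_0 = 0 + 0i, c = -1.3850 + -0.7710i
Iter 1: z = -1.3850 + -0.7710i, |z|^2 = 2.5127
Iter 2: z = -0.0612 + 1.3647i, |z|^2 = 1.8661
Iter 3: z = -3.2436 + -0.9381i, |z|^2 = 11.4008
Escaped at iteration 3

Answer: no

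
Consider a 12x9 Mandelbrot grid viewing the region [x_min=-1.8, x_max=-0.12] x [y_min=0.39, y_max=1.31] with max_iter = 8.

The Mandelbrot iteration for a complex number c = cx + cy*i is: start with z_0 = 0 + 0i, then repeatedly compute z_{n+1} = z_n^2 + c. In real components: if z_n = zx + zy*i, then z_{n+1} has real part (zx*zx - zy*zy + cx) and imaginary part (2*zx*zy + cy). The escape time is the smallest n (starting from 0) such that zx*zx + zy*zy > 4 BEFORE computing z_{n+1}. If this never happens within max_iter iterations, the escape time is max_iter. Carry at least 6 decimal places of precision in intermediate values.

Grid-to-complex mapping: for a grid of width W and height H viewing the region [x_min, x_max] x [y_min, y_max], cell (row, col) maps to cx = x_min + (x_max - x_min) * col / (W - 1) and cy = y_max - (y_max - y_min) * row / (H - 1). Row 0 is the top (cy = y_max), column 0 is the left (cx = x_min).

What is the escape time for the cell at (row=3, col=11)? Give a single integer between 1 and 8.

z_0 = 0 + 0i, c = -0.1200 + 0.9650i
Iter 1: z = -0.1200 + 0.9650i, |z|^2 = 0.9456
Iter 2: z = -1.0368 + 0.7334i, |z|^2 = 1.6129
Iter 3: z = 0.4171 + -0.5558i, |z|^2 = 0.4829
Iter 4: z = -0.2549 + 0.5013i, |z|^2 = 0.3163
Iter 5: z = -0.3063 + 0.7094i, |z|^2 = 0.5971
Iter 6: z = -0.5294 + 0.5304i, |z|^2 = 0.5616
Iter 7: z = -0.1210 + 0.4034i, |z|^2 = 0.1774

Answer: 8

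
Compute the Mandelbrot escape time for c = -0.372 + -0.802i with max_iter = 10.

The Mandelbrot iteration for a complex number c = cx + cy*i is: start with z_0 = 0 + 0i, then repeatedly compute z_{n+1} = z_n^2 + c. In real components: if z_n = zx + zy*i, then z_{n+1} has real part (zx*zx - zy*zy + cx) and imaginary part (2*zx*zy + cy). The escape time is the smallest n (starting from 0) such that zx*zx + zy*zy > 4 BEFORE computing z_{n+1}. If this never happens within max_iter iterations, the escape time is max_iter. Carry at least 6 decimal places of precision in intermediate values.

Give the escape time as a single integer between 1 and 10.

Answer: 6

Derivation:
z_0 = 0 + 0i, c = -0.3720 + -0.8020i
Iter 1: z = -0.3720 + -0.8020i, |z|^2 = 0.7816
Iter 2: z = -0.8768 + -0.2053i, |z|^2 = 0.8110
Iter 3: z = 0.3547 + -0.4420i, |z|^2 = 0.3211
Iter 4: z = -0.4415 + -1.1155i, |z|^2 = 1.4393
Iter 5: z = -1.4214 + 0.1831i, |z|^2 = 2.0538
Iter 6: z = 1.6147 + -1.3224i, |z|^2 = 4.3562
Escaped at iteration 6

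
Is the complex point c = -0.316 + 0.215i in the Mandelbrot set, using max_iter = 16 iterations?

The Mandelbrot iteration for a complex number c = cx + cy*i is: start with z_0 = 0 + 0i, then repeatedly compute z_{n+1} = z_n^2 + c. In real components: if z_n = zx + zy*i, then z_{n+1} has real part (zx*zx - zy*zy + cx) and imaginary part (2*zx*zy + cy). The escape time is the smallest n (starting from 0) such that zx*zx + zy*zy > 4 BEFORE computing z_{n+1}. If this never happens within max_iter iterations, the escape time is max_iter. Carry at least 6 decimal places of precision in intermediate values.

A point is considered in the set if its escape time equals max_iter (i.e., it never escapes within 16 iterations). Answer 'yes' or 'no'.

z_0 = 0 + 0i, c = -0.3160 + 0.2150i
Iter 1: z = -0.3160 + 0.2150i, |z|^2 = 0.1461
Iter 2: z = -0.2624 + 0.0791i, |z|^2 = 0.0751
Iter 3: z = -0.2534 + 0.1735i, |z|^2 = 0.0943
Iter 4: z = -0.2819 + 0.1271i, |z|^2 = 0.0956
Iter 5: z = -0.2527 + 0.1434i, |z|^2 = 0.0844
Iter 6: z = -0.2727 + 0.1425i, |z|^2 = 0.0947
Iter 7: z = -0.2620 + 0.1373i, |z|^2 = 0.0875
Iter 8: z = -0.2662 + 0.1431i, |z|^2 = 0.0913
Iter 9: z = -0.2656 + 0.1388i, |z|^2 = 0.0898
Iter 10: z = -0.2647 + 0.1413i, |z|^2 = 0.0900
Iter 11: z = -0.2659 + 0.1402i, |z|^2 = 0.0903
Iter 12: z = -0.2650 + 0.1404i, |z|^2 = 0.0899
Iter 13: z = -0.2655 + 0.1406i, |z|^2 = 0.0903
Iter 14: z = -0.2653 + 0.1404i, |z|^2 = 0.0901
Iter 15: z = -0.2653 + 0.1405i, |z|^2 = 0.0902
Did not escape in 16 iterations → in set

Answer: yes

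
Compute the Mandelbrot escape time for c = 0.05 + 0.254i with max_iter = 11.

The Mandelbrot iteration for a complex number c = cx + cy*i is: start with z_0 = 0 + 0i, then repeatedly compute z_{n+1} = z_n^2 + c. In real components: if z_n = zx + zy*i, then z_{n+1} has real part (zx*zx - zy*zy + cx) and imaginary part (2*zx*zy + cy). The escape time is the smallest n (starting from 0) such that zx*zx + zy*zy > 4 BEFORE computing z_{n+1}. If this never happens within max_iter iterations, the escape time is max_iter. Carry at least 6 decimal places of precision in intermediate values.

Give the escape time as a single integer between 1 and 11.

Answer: 11

Derivation:
z_0 = 0 + 0i, c = 0.0500 + 0.2540i
Iter 1: z = 0.0500 + 0.2540i, |z|^2 = 0.0670
Iter 2: z = -0.0120 + 0.2794i, |z|^2 = 0.0782
Iter 3: z = -0.0279 + 0.2473i, |z|^2 = 0.0619
Iter 4: z = -0.0104 + 0.2402i, |z|^2 = 0.0578
Iter 5: z = -0.0076 + 0.2490i, |z|^2 = 0.0621
Iter 6: z = -0.0120 + 0.2502i, |z|^2 = 0.0628
Iter 7: z = -0.0125 + 0.2480i, |z|^2 = 0.0617
Iter 8: z = -0.0114 + 0.2478i, |z|^2 = 0.0615
Iter 9: z = -0.0113 + 0.2484i, |z|^2 = 0.0618
Iter 10: z = -0.0116 + 0.2484i, |z|^2 = 0.0618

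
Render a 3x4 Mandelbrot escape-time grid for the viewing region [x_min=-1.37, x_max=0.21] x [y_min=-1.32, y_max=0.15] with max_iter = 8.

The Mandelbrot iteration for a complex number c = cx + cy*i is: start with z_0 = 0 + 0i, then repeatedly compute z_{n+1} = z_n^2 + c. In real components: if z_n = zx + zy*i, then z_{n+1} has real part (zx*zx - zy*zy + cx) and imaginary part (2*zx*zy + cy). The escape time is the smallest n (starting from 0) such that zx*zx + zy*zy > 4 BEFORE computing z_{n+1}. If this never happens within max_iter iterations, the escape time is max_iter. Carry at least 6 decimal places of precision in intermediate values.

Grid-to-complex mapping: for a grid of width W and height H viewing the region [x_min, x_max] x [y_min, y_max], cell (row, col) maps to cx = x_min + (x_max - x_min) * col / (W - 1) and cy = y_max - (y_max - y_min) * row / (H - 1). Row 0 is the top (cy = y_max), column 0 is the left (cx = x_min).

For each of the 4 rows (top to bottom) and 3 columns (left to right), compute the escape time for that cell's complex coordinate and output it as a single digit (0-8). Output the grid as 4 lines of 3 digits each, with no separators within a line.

(row=0, col=0): c = -1.3700 + 0.1500i → escape time 8
(row=0, col=1): c = -0.5800 + 0.1500i → escape time 8
(row=0, col=2): c = 0.2100 + 0.1500i → escape time 8
(row=1, col=0): c = -1.3700 + -0.3400i → escape time 5
(row=1, col=1): c = -0.5800 + -0.3400i → escape time 8
(row=1, col=2): c = 0.2100 + -0.3400i → escape time 8
(row=2, col=0): c = -1.3700 + -0.8300i → escape time 3
(row=2, col=1): c = -0.5800 + -0.8300i → escape time 4
(row=2, col=2): c = 0.2100 + -0.8300i → escape time 5
(row=3, col=0): c = -1.3700 + -1.3200i → escape time 2
(row=3, col=1): c = -0.5800 + -1.3200i → escape time 3
(row=3, col=2): c = 0.2100 + -1.3200i → escape time 2

Answer: 888
588
345
232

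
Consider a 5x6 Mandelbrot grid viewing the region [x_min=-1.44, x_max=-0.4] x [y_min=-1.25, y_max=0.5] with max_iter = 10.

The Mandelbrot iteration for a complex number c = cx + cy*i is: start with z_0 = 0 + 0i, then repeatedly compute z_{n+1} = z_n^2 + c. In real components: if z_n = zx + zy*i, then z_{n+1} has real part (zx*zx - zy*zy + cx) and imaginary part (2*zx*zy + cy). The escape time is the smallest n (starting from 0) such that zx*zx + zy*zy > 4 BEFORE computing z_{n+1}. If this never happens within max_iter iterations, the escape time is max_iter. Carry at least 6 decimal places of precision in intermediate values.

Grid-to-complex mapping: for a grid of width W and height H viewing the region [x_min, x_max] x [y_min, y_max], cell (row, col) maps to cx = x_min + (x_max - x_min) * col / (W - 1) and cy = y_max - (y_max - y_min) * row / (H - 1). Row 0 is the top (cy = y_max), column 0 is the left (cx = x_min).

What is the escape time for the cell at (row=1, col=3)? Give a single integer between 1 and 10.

z_0 = 0 + 0i, c = -0.6600 + 0.1500i
Iter 1: z = -0.6600 + 0.1500i, |z|^2 = 0.4581
Iter 2: z = -0.2469 + -0.0480i, |z|^2 = 0.0633
Iter 3: z = -0.6013 + 0.1737i, |z|^2 = 0.3918
Iter 4: z = -0.3286 + -0.0589i, |z|^2 = 0.1114
Iter 5: z = -0.5555 + 0.1887i, |z|^2 = 0.3442
Iter 6: z = -0.3870 + -0.0597i, |z|^2 = 0.1533
Iter 7: z = -0.5138 + 0.1962i, |z|^2 = 0.3025
Iter 8: z = -0.4345 + -0.0516i, |z|^2 = 0.1915
Iter 9: z = -0.4739 + 0.1948i, |z|^2 = 0.2625

Answer: 10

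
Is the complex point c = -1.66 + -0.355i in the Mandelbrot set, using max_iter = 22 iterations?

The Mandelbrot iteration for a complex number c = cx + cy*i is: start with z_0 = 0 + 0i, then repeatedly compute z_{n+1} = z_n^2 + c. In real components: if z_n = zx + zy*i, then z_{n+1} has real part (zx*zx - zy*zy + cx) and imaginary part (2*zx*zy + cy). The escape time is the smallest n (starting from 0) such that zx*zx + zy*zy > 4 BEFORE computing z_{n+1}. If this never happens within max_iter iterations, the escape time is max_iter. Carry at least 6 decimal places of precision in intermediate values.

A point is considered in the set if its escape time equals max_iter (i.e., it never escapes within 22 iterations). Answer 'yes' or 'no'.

Answer: no

Derivation:
z_0 = 0 + 0i, c = -1.6600 + -0.3550i
Iter 1: z = -1.6600 + -0.3550i, |z|^2 = 2.8816
Iter 2: z = 0.9696 + 0.8236i, |z|^2 = 1.6184
Iter 3: z = -1.3982 + 1.2421i, |z|^2 = 3.4979
Iter 4: z = -1.2477 + -3.8285i, |z|^2 = 16.2139
Escaped at iteration 4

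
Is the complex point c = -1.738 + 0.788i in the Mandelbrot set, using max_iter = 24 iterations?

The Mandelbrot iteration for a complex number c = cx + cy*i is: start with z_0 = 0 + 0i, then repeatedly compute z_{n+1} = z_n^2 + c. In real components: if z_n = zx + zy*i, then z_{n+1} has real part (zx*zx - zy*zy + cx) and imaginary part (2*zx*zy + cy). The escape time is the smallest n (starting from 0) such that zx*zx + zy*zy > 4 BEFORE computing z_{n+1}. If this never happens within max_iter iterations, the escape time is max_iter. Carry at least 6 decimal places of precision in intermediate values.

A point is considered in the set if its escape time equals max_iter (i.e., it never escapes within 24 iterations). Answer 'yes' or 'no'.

Answer: no

Derivation:
z_0 = 0 + 0i, c = -1.7380 + 0.7880i
Iter 1: z = -1.7380 + 0.7880i, |z|^2 = 3.6416
Iter 2: z = 0.6617 + -1.9511i, |z|^2 = 4.2446
Escaped at iteration 2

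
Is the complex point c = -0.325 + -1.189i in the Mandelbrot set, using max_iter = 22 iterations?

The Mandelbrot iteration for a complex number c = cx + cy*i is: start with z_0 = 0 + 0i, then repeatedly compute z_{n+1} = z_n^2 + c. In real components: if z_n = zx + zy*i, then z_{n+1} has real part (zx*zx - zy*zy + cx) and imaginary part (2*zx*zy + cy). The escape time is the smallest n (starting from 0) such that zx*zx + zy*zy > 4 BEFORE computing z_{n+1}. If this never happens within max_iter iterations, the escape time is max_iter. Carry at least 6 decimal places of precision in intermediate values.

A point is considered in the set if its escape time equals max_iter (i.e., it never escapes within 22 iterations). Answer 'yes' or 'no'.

Answer: no

Derivation:
z_0 = 0 + 0i, c = -0.3250 + -1.1890i
Iter 1: z = -0.3250 + -1.1890i, |z|^2 = 1.5193
Iter 2: z = -1.6331 + -0.4162i, |z|^2 = 2.8402
Iter 3: z = 2.1688 + 0.1702i, |z|^2 = 4.7328
Escaped at iteration 3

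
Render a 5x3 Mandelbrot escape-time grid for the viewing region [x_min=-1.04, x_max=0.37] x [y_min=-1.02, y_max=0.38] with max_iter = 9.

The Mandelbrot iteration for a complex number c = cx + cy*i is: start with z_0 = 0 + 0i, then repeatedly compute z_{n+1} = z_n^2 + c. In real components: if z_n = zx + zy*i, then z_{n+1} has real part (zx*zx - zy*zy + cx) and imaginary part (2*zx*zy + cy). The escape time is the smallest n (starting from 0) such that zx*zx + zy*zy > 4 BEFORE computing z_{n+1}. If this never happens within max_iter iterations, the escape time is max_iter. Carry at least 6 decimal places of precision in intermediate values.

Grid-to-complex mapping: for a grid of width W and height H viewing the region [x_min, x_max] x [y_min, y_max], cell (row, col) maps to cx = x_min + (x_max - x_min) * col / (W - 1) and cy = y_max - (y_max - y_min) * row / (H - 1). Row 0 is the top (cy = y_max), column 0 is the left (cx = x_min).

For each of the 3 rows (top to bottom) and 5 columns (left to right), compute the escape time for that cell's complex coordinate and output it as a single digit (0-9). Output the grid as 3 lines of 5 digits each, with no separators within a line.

Answer: 99999
99999
33563

Derivation:
(row=0, col=0): c = -1.0400 + 0.3800i → escape time 9
(row=0, col=1): c = -0.6875 + 0.3800i → escape time 9
(row=0, col=2): c = -0.3350 + 0.3800i → escape time 9
(row=0, col=3): c = 0.0175 + 0.3800i → escape time 9
(row=0, col=4): c = 0.3700 + 0.3800i → escape time 9
(row=1, col=0): c = -1.0400 + -0.3200i → escape time 9
(row=1, col=1): c = -0.6875 + -0.3200i → escape time 9
(row=1, col=2): c = -0.3350 + -0.3200i → escape time 9
(row=1, col=3): c = 0.0175 + -0.3200i → escape time 9
(row=1, col=4): c = 0.3700 + -0.3200i → escape time 9
(row=2, col=0): c = -1.0400 + -1.0200i → escape time 3
(row=2, col=1): c = -0.6875 + -1.0200i → escape time 3
(row=2, col=2): c = -0.3350 + -1.0200i → escape time 5
(row=2, col=3): c = 0.0175 + -1.0200i → escape time 6
(row=2, col=4): c = 0.3700 + -1.0200i → escape time 3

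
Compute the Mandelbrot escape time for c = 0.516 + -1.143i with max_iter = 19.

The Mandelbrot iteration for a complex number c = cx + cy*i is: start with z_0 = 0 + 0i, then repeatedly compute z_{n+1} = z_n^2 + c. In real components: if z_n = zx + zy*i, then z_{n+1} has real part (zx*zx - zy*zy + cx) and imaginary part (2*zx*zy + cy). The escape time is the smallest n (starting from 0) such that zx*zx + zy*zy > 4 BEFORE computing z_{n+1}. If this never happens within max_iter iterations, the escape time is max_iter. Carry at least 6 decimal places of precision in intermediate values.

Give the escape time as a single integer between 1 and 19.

z_0 = 0 + 0i, c = 0.5160 + -1.1430i
Iter 1: z = 0.5160 + -1.1430i, |z|^2 = 1.5727
Iter 2: z = -0.5242 + -2.3226i, |z|^2 = 5.6691
Escaped at iteration 2

Answer: 2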